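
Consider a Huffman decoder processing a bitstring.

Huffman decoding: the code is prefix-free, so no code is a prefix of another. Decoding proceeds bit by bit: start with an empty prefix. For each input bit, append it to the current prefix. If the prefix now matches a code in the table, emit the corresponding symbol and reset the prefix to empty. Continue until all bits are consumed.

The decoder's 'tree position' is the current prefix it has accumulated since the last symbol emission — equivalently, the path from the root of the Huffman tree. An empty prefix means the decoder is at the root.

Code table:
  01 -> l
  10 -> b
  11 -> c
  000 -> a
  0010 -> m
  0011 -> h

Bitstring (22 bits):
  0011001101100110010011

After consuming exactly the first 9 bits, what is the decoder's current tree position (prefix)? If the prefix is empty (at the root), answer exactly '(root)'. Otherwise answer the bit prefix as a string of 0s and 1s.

Answer: 0

Derivation:
Bit 0: prefix='0' (no match yet)
Bit 1: prefix='00' (no match yet)
Bit 2: prefix='001' (no match yet)
Bit 3: prefix='0011' -> emit 'h', reset
Bit 4: prefix='0' (no match yet)
Bit 5: prefix='00' (no match yet)
Bit 6: prefix='001' (no match yet)
Bit 7: prefix='0011' -> emit 'h', reset
Bit 8: prefix='0' (no match yet)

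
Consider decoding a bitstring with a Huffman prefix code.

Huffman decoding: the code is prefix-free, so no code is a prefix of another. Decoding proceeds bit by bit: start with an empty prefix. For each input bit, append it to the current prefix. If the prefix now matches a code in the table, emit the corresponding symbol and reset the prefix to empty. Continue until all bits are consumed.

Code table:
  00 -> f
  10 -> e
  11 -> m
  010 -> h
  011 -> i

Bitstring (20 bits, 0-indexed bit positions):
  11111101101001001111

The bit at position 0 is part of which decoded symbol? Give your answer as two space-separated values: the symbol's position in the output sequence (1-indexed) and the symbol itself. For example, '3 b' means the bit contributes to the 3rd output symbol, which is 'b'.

Bit 0: prefix='1' (no match yet)
Bit 1: prefix='11' -> emit 'm', reset
Bit 2: prefix='1' (no match yet)
Bit 3: prefix='11' -> emit 'm', reset
Bit 4: prefix='1' (no match yet)

Answer: 1 m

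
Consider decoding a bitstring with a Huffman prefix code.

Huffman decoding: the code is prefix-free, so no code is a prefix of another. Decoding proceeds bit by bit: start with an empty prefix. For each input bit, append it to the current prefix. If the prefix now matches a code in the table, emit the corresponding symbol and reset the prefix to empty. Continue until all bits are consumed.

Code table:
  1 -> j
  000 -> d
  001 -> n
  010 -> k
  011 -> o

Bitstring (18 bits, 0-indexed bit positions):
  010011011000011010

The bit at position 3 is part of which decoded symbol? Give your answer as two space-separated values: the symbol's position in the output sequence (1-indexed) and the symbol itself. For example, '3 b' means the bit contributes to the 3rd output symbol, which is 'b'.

Bit 0: prefix='0' (no match yet)
Bit 1: prefix='01' (no match yet)
Bit 2: prefix='010' -> emit 'k', reset
Bit 3: prefix='0' (no match yet)
Bit 4: prefix='01' (no match yet)
Bit 5: prefix='011' -> emit 'o', reset
Bit 6: prefix='0' (no match yet)
Bit 7: prefix='01' (no match yet)

Answer: 2 o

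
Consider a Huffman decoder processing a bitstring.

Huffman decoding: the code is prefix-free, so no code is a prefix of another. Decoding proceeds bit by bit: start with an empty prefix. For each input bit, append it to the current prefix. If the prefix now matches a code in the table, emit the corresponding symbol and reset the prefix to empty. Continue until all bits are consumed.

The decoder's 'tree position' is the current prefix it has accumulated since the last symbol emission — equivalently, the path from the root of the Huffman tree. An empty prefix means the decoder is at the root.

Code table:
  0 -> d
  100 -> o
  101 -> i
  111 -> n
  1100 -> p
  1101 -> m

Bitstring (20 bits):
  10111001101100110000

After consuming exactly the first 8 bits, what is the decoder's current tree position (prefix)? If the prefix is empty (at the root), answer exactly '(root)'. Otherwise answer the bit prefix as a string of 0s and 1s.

Bit 0: prefix='1' (no match yet)
Bit 1: prefix='10' (no match yet)
Bit 2: prefix='101' -> emit 'i', reset
Bit 3: prefix='1' (no match yet)
Bit 4: prefix='11' (no match yet)
Bit 5: prefix='110' (no match yet)
Bit 6: prefix='1100' -> emit 'p', reset
Bit 7: prefix='1' (no match yet)

Answer: 1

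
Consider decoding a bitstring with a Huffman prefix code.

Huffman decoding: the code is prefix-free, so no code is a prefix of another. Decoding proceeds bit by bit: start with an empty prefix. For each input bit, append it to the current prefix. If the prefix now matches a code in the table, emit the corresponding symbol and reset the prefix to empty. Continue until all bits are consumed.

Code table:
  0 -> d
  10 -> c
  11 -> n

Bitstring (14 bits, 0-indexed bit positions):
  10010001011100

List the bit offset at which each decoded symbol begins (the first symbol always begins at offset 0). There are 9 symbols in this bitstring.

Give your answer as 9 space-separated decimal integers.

Bit 0: prefix='1' (no match yet)
Bit 1: prefix='10' -> emit 'c', reset
Bit 2: prefix='0' -> emit 'd', reset
Bit 3: prefix='1' (no match yet)
Bit 4: prefix='10' -> emit 'c', reset
Bit 5: prefix='0' -> emit 'd', reset
Bit 6: prefix='0' -> emit 'd', reset
Bit 7: prefix='1' (no match yet)
Bit 8: prefix='10' -> emit 'c', reset
Bit 9: prefix='1' (no match yet)
Bit 10: prefix='11' -> emit 'n', reset
Bit 11: prefix='1' (no match yet)
Bit 12: prefix='10' -> emit 'c', reset
Bit 13: prefix='0' -> emit 'd', reset

Answer: 0 2 3 5 6 7 9 11 13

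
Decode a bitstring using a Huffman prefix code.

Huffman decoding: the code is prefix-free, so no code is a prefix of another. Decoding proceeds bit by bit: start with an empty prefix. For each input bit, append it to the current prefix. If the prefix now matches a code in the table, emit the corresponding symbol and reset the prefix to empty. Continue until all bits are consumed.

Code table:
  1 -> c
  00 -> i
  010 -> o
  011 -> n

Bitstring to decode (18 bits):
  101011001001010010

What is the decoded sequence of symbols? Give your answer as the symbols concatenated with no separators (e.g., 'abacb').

Bit 0: prefix='1' -> emit 'c', reset
Bit 1: prefix='0' (no match yet)
Bit 2: prefix='01' (no match yet)
Bit 3: prefix='010' -> emit 'o', reset
Bit 4: prefix='1' -> emit 'c', reset
Bit 5: prefix='1' -> emit 'c', reset
Bit 6: prefix='0' (no match yet)
Bit 7: prefix='00' -> emit 'i', reset
Bit 8: prefix='1' -> emit 'c', reset
Bit 9: prefix='0' (no match yet)
Bit 10: prefix='00' -> emit 'i', reset
Bit 11: prefix='1' -> emit 'c', reset
Bit 12: prefix='0' (no match yet)
Bit 13: prefix='01' (no match yet)
Bit 14: prefix='010' -> emit 'o', reset
Bit 15: prefix='0' (no match yet)
Bit 16: prefix='01' (no match yet)
Bit 17: prefix='010' -> emit 'o', reset

Answer: coccicicoo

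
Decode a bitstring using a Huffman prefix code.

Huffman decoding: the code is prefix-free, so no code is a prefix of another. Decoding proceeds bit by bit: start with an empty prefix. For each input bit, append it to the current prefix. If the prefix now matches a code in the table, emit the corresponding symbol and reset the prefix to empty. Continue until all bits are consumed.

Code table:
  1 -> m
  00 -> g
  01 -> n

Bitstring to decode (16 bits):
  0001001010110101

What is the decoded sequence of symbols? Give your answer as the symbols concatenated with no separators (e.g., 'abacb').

Answer: gngmnnmnn

Derivation:
Bit 0: prefix='0' (no match yet)
Bit 1: prefix='00' -> emit 'g', reset
Bit 2: prefix='0' (no match yet)
Bit 3: prefix='01' -> emit 'n', reset
Bit 4: prefix='0' (no match yet)
Bit 5: prefix='00' -> emit 'g', reset
Bit 6: prefix='1' -> emit 'm', reset
Bit 7: prefix='0' (no match yet)
Bit 8: prefix='01' -> emit 'n', reset
Bit 9: prefix='0' (no match yet)
Bit 10: prefix='01' -> emit 'n', reset
Bit 11: prefix='1' -> emit 'm', reset
Bit 12: prefix='0' (no match yet)
Bit 13: prefix='01' -> emit 'n', reset
Bit 14: prefix='0' (no match yet)
Bit 15: prefix='01' -> emit 'n', reset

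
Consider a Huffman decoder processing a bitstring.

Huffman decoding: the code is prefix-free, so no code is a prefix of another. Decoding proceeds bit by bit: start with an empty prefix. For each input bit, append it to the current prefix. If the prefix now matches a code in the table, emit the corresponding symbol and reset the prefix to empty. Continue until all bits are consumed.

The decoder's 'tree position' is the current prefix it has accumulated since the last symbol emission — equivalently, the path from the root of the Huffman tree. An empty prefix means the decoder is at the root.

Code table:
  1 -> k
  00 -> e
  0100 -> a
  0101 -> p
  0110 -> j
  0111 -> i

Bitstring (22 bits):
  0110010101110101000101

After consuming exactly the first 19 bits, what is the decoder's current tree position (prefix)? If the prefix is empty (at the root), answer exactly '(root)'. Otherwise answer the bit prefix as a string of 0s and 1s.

Bit 0: prefix='0' (no match yet)
Bit 1: prefix='01' (no match yet)
Bit 2: prefix='011' (no match yet)
Bit 3: prefix='0110' -> emit 'j', reset
Bit 4: prefix='0' (no match yet)
Bit 5: prefix='01' (no match yet)
Bit 6: prefix='010' (no match yet)
Bit 7: prefix='0101' -> emit 'p', reset
Bit 8: prefix='0' (no match yet)
Bit 9: prefix='01' (no match yet)
Bit 10: prefix='011' (no match yet)
Bit 11: prefix='0111' -> emit 'i', reset
Bit 12: prefix='0' (no match yet)
Bit 13: prefix='01' (no match yet)
Bit 14: prefix='010' (no match yet)
Bit 15: prefix='0101' -> emit 'p', reset
Bit 16: prefix='0' (no match yet)
Bit 17: prefix='00' -> emit 'e', reset
Bit 18: prefix='0' (no match yet)

Answer: 0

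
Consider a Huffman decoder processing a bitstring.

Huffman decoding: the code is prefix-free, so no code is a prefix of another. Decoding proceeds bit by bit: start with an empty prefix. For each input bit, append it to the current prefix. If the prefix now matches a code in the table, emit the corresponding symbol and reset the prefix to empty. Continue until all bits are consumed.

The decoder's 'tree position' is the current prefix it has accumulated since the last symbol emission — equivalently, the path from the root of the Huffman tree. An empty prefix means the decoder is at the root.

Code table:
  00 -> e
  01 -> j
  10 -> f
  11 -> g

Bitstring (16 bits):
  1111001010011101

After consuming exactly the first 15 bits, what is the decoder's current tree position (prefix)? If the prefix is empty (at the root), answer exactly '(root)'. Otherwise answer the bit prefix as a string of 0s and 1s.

Bit 0: prefix='1' (no match yet)
Bit 1: prefix='11' -> emit 'g', reset
Bit 2: prefix='1' (no match yet)
Bit 3: prefix='11' -> emit 'g', reset
Bit 4: prefix='0' (no match yet)
Bit 5: prefix='00' -> emit 'e', reset
Bit 6: prefix='1' (no match yet)
Bit 7: prefix='10' -> emit 'f', reset
Bit 8: prefix='1' (no match yet)
Bit 9: prefix='10' -> emit 'f', reset
Bit 10: prefix='0' (no match yet)
Bit 11: prefix='01' -> emit 'j', reset
Bit 12: prefix='1' (no match yet)
Bit 13: prefix='11' -> emit 'g', reset
Bit 14: prefix='0' (no match yet)

Answer: 0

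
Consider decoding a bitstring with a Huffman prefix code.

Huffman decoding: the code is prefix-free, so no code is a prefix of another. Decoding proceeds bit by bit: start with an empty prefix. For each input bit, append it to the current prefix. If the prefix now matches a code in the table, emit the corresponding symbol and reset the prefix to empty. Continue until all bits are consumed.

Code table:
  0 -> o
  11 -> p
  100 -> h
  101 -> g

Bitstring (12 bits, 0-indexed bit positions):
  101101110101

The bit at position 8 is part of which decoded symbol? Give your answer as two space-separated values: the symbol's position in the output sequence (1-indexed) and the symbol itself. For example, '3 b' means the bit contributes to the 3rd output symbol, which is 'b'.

Answer: 4 o

Derivation:
Bit 0: prefix='1' (no match yet)
Bit 1: prefix='10' (no match yet)
Bit 2: prefix='101' -> emit 'g', reset
Bit 3: prefix='1' (no match yet)
Bit 4: prefix='10' (no match yet)
Bit 5: prefix='101' -> emit 'g', reset
Bit 6: prefix='1' (no match yet)
Bit 7: prefix='11' -> emit 'p', reset
Bit 8: prefix='0' -> emit 'o', reset
Bit 9: prefix='1' (no match yet)
Bit 10: prefix='10' (no match yet)
Bit 11: prefix='101' -> emit 'g', reset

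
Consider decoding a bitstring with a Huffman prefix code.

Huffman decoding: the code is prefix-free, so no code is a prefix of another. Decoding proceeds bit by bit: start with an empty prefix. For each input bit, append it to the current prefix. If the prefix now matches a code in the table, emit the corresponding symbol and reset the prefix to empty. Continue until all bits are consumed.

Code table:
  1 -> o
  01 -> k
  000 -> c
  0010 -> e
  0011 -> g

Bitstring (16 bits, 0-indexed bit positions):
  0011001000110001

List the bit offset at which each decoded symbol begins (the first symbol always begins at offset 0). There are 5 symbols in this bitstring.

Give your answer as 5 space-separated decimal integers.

Answer: 0 4 8 12 15

Derivation:
Bit 0: prefix='0' (no match yet)
Bit 1: prefix='00' (no match yet)
Bit 2: prefix='001' (no match yet)
Bit 3: prefix='0011' -> emit 'g', reset
Bit 4: prefix='0' (no match yet)
Bit 5: prefix='00' (no match yet)
Bit 6: prefix='001' (no match yet)
Bit 7: prefix='0010' -> emit 'e', reset
Bit 8: prefix='0' (no match yet)
Bit 9: prefix='00' (no match yet)
Bit 10: prefix='001' (no match yet)
Bit 11: prefix='0011' -> emit 'g', reset
Bit 12: prefix='0' (no match yet)
Bit 13: prefix='00' (no match yet)
Bit 14: prefix='000' -> emit 'c', reset
Bit 15: prefix='1' -> emit 'o', reset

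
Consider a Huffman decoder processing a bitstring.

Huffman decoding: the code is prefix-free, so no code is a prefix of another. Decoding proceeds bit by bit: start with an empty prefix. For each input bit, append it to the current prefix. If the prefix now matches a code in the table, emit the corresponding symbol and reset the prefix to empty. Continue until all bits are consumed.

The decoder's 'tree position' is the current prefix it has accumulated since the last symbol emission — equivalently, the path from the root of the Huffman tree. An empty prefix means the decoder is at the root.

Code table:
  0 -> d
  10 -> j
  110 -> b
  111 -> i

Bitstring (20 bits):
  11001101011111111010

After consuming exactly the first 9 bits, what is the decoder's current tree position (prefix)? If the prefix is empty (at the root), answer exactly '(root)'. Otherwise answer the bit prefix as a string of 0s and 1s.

Bit 0: prefix='1' (no match yet)
Bit 1: prefix='11' (no match yet)
Bit 2: prefix='110' -> emit 'b', reset
Bit 3: prefix='0' -> emit 'd', reset
Bit 4: prefix='1' (no match yet)
Bit 5: prefix='11' (no match yet)
Bit 6: prefix='110' -> emit 'b', reset
Bit 7: prefix='1' (no match yet)
Bit 8: prefix='10' -> emit 'j', reset

Answer: (root)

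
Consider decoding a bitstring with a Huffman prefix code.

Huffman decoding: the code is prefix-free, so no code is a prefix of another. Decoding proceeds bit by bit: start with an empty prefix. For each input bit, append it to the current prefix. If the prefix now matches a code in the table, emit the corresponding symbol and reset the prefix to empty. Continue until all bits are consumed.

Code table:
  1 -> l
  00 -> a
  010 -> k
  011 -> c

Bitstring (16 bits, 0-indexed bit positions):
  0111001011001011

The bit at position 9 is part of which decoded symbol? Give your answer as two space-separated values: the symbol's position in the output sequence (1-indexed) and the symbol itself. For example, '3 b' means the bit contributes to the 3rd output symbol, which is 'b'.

Answer: 5 c

Derivation:
Bit 0: prefix='0' (no match yet)
Bit 1: prefix='01' (no match yet)
Bit 2: prefix='011' -> emit 'c', reset
Bit 3: prefix='1' -> emit 'l', reset
Bit 4: prefix='0' (no match yet)
Bit 5: prefix='00' -> emit 'a', reset
Bit 6: prefix='1' -> emit 'l', reset
Bit 7: prefix='0' (no match yet)
Bit 8: prefix='01' (no match yet)
Bit 9: prefix='011' -> emit 'c', reset
Bit 10: prefix='0' (no match yet)
Bit 11: prefix='00' -> emit 'a', reset
Bit 12: prefix='1' -> emit 'l', reset
Bit 13: prefix='0' (no match yet)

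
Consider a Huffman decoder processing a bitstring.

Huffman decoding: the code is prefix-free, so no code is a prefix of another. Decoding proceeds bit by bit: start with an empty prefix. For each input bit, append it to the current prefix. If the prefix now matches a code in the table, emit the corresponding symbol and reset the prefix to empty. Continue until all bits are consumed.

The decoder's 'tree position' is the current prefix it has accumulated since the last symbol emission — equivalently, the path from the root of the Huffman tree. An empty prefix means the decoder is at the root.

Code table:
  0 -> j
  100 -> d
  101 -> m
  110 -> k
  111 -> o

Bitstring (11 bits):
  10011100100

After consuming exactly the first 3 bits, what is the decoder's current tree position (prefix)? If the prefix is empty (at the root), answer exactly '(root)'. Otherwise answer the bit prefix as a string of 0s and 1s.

Answer: (root)

Derivation:
Bit 0: prefix='1' (no match yet)
Bit 1: prefix='10' (no match yet)
Bit 2: prefix='100' -> emit 'd', reset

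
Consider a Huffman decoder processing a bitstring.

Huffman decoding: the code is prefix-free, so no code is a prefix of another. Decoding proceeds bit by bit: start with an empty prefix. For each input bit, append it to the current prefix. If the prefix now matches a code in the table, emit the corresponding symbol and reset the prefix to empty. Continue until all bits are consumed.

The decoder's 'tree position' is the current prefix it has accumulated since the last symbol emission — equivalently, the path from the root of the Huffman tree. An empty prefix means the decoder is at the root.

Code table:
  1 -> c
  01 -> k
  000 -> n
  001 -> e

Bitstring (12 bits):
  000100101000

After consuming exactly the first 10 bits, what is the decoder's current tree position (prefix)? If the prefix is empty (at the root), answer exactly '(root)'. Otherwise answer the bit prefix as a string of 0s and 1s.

Bit 0: prefix='0' (no match yet)
Bit 1: prefix='00' (no match yet)
Bit 2: prefix='000' -> emit 'n', reset
Bit 3: prefix='1' -> emit 'c', reset
Bit 4: prefix='0' (no match yet)
Bit 5: prefix='00' (no match yet)
Bit 6: prefix='001' -> emit 'e', reset
Bit 7: prefix='0' (no match yet)
Bit 8: prefix='01' -> emit 'k', reset
Bit 9: prefix='0' (no match yet)

Answer: 0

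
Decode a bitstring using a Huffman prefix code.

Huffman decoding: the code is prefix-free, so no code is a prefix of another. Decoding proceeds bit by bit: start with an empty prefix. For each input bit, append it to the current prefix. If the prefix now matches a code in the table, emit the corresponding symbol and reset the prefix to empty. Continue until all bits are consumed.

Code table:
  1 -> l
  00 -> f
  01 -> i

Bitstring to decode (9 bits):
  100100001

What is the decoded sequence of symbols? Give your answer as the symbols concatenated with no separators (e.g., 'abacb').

Bit 0: prefix='1' -> emit 'l', reset
Bit 1: prefix='0' (no match yet)
Bit 2: prefix='00' -> emit 'f', reset
Bit 3: prefix='1' -> emit 'l', reset
Bit 4: prefix='0' (no match yet)
Bit 5: prefix='00' -> emit 'f', reset
Bit 6: prefix='0' (no match yet)
Bit 7: prefix='00' -> emit 'f', reset
Bit 8: prefix='1' -> emit 'l', reset

Answer: lflffl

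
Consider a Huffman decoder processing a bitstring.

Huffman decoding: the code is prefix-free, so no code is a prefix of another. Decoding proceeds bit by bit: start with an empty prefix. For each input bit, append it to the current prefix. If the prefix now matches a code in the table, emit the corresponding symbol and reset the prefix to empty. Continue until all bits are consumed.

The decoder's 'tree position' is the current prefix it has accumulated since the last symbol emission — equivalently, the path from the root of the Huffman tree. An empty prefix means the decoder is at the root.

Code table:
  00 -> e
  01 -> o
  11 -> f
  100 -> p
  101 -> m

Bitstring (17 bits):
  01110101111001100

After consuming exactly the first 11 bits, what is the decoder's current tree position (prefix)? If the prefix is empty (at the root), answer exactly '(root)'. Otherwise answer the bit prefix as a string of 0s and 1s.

Bit 0: prefix='0' (no match yet)
Bit 1: prefix='01' -> emit 'o', reset
Bit 2: prefix='1' (no match yet)
Bit 3: prefix='11' -> emit 'f', reset
Bit 4: prefix='0' (no match yet)
Bit 5: prefix='01' -> emit 'o', reset
Bit 6: prefix='0' (no match yet)
Bit 7: prefix='01' -> emit 'o', reset
Bit 8: prefix='1' (no match yet)
Bit 9: prefix='11' -> emit 'f', reset
Bit 10: prefix='1' (no match yet)

Answer: 1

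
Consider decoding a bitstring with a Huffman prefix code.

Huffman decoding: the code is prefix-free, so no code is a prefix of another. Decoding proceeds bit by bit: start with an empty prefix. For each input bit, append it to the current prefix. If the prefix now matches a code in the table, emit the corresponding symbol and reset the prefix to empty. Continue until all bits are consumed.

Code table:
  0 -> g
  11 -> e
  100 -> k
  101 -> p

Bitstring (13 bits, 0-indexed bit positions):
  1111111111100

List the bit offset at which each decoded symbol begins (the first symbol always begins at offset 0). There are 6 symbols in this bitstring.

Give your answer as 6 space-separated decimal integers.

Bit 0: prefix='1' (no match yet)
Bit 1: prefix='11' -> emit 'e', reset
Bit 2: prefix='1' (no match yet)
Bit 3: prefix='11' -> emit 'e', reset
Bit 4: prefix='1' (no match yet)
Bit 5: prefix='11' -> emit 'e', reset
Bit 6: prefix='1' (no match yet)
Bit 7: prefix='11' -> emit 'e', reset
Bit 8: prefix='1' (no match yet)
Bit 9: prefix='11' -> emit 'e', reset
Bit 10: prefix='1' (no match yet)
Bit 11: prefix='10' (no match yet)
Bit 12: prefix='100' -> emit 'k', reset

Answer: 0 2 4 6 8 10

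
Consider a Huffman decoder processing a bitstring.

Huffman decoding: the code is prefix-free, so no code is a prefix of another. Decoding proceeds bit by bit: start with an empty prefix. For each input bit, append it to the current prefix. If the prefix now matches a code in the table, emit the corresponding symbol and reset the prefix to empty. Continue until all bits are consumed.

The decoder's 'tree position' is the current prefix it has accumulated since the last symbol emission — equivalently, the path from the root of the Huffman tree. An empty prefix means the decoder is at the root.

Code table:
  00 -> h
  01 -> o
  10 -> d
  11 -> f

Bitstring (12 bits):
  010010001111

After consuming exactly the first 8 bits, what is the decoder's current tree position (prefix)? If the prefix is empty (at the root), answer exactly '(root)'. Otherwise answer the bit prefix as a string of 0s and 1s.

Bit 0: prefix='0' (no match yet)
Bit 1: prefix='01' -> emit 'o', reset
Bit 2: prefix='0' (no match yet)
Bit 3: prefix='00' -> emit 'h', reset
Bit 4: prefix='1' (no match yet)
Bit 5: prefix='10' -> emit 'd', reset
Bit 6: prefix='0' (no match yet)
Bit 7: prefix='00' -> emit 'h', reset

Answer: (root)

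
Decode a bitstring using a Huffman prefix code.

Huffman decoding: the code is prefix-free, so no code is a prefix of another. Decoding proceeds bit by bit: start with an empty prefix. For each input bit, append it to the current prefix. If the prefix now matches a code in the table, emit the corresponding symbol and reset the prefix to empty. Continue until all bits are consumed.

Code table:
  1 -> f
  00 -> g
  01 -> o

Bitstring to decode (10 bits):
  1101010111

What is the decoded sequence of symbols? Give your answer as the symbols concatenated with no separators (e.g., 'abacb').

Answer: ffoooff

Derivation:
Bit 0: prefix='1' -> emit 'f', reset
Bit 1: prefix='1' -> emit 'f', reset
Bit 2: prefix='0' (no match yet)
Bit 3: prefix='01' -> emit 'o', reset
Bit 4: prefix='0' (no match yet)
Bit 5: prefix='01' -> emit 'o', reset
Bit 6: prefix='0' (no match yet)
Bit 7: prefix='01' -> emit 'o', reset
Bit 8: prefix='1' -> emit 'f', reset
Bit 9: prefix='1' -> emit 'f', reset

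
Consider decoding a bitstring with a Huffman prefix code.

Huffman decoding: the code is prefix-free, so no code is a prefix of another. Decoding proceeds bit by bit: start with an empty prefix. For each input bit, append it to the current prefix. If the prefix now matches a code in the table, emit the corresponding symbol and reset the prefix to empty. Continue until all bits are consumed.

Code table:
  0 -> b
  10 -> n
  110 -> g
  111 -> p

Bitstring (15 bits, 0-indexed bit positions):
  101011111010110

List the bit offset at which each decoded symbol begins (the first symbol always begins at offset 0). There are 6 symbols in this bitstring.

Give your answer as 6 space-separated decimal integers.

Bit 0: prefix='1' (no match yet)
Bit 1: prefix='10' -> emit 'n', reset
Bit 2: prefix='1' (no match yet)
Bit 3: prefix='10' -> emit 'n', reset
Bit 4: prefix='1' (no match yet)
Bit 5: prefix='11' (no match yet)
Bit 6: prefix='111' -> emit 'p', reset
Bit 7: prefix='1' (no match yet)
Bit 8: prefix='11' (no match yet)
Bit 9: prefix='110' -> emit 'g', reset
Bit 10: prefix='1' (no match yet)
Bit 11: prefix='10' -> emit 'n', reset
Bit 12: prefix='1' (no match yet)
Bit 13: prefix='11' (no match yet)
Bit 14: prefix='110' -> emit 'g', reset

Answer: 0 2 4 7 10 12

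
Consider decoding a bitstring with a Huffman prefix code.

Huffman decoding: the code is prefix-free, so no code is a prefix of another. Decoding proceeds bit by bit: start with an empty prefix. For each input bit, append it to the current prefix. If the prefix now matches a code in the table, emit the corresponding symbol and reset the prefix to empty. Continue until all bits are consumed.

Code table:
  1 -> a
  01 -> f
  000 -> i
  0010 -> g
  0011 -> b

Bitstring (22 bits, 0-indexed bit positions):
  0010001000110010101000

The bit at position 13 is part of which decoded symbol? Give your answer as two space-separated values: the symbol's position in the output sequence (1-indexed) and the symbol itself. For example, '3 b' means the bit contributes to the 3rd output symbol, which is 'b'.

Bit 0: prefix='0' (no match yet)
Bit 1: prefix='00' (no match yet)
Bit 2: prefix='001' (no match yet)
Bit 3: prefix='0010' -> emit 'g', reset
Bit 4: prefix='0' (no match yet)
Bit 5: prefix='00' (no match yet)
Bit 6: prefix='001' (no match yet)
Bit 7: prefix='0010' -> emit 'g', reset
Bit 8: prefix='0' (no match yet)
Bit 9: prefix='00' (no match yet)
Bit 10: prefix='001' (no match yet)
Bit 11: prefix='0011' -> emit 'b', reset
Bit 12: prefix='0' (no match yet)
Bit 13: prefix='00' (no match yet)
Bit 14: prefix='001' (no match yet)
Bit 15: prefix='0010' -> emit 'g', reset
Bit 16: prefix='1' -> emit 'a', reset
Bit 17: prefix='0' (no match yet)

Answer: 4 g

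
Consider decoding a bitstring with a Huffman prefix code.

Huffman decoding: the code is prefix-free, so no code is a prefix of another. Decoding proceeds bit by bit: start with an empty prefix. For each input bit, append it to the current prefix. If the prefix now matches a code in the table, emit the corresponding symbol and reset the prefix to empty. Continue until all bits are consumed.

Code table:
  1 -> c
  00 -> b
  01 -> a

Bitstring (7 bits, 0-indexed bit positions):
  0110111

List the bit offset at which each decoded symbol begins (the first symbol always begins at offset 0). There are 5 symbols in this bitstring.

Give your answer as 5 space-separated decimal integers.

Bit 0: prefix='0' (no match yet)
Bit 1: prefix='01' -> emit 'a', reset
Bit 2: prefix='1' -> emit 'c', reset
Bit 3: prefix='0' (no match yet)
Bit 4: prefix='01' -> emit 'a', reset
Bit 5: prefix='1' -> emit 'c', reset
Bit 6: prefix='1' -> emit 'c', reset

Answer: 0 2 3 5 6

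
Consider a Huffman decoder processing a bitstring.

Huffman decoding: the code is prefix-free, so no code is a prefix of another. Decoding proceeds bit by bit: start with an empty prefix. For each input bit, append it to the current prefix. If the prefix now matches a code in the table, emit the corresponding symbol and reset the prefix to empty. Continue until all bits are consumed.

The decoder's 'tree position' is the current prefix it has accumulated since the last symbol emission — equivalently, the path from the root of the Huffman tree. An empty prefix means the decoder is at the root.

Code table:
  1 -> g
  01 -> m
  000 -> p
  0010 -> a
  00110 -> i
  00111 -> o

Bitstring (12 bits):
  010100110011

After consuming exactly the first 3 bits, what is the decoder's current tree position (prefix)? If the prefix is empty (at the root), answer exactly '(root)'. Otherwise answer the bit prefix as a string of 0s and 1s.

Bit 0: prefix='0' (no match yet)
Bit 1: prefix='01' -> emit 'm', reset
Bit 2: prefix='0' (no match yet)

Answer: 0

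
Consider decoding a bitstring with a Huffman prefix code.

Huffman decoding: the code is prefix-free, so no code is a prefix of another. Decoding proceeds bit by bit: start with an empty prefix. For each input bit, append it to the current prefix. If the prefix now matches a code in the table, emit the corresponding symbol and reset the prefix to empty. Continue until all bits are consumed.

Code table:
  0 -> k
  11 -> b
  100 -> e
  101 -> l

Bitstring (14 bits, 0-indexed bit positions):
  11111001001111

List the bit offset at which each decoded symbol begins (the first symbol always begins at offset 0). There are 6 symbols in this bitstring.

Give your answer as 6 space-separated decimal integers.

Answer: 0 2 4 7 10 12

Derivation:
Bit 0: prefix='1' (no match yet)
Bit 1: prefix='11' -> emit 'b', reset
Bit 2: prefix='1' (no match yet)
Bit 3: prefix='11' -> emit 'b', reset
Bit 4: prefix='1' (no match yet)
Bit 5: prefix='10' (no match yet)
Bit 6: prefix='100' -> emit 'e', reset
Bit 7: prefix='1' (no match yet)
Bit 8: prefix='10' (no match yet)
Bit 9: prefix='100' -> emit 'e', reset
Bit 10: prefix='1' (no match yet)
Bit 11: prefix='11' -> emit 'b', reset
Bit 12: prefix='1' (no match yet)
Bit 13: prefix='11' -> emit 'b', reset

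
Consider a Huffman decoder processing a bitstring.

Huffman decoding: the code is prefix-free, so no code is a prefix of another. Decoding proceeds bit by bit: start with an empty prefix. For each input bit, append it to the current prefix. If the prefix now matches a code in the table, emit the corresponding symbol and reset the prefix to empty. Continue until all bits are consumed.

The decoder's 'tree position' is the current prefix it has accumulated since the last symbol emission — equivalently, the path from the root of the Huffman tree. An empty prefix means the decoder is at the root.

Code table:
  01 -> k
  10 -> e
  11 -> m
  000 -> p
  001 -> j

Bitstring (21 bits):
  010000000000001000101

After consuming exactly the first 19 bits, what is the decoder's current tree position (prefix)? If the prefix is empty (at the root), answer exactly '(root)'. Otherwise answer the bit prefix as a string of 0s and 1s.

Answer: (root)

Derivation:
Bit 0: prefix='0' (no match yet)
Bit 1: prefix='01' -> emit 'k', reset
Bit 2: prefix='0' (no match yet)
Bit 3: prefix='00' (no match yet)
Bit 4: prefix='000' -> emit 'p', reset
Bit 5: prefix='0' (no match yet)
Bit 6: prefix='00' (no match yet)
Bit 7: prefix='000' -> emit 'p', reset
Bit 8: prefix='0' (no match yet)
Bit 9: prefix='00' (no match yet)
Bit 10: prefix='000' -> emit 'p', reset
Bit 11: prefix='0' (no match yet)
Bit 12: prefix='00' (no match yet)
Bit 13: prefix='000' -> emit 'p', reset
Bit 14: prefix='1' (no match yet)
Bit 15: prefix='10' -> emit 'e', reset
Bit 16: prefix='0' (no match yet)
Bit 17: prefix='00' (no match yet)
Bit 18: prefix='001' -> emit 'j', reset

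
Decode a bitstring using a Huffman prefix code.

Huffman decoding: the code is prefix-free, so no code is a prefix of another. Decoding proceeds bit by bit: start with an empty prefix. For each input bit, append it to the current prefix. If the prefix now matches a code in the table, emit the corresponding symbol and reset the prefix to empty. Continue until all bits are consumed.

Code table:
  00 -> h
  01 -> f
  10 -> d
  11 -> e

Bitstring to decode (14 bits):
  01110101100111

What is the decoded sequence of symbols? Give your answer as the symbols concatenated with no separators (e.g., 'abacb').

Bit 0: prefix='0' (no match yet)
Bit 1: prefix='01' -> emit 'f', reset
Bit 2: prefix='1' (no match yet)
Bit 3: prefix='11' -> emit 'e', reset
Bit 4: prefix='0' (no match yet)
Bit 5: prefix='01' -> emit 'f', reset
Bit 6: prefix='0' (no match yet)
Bit 7: prefix='01' -> emit 'f', reset
Bit 8: prefix='1' (no match yet)
Bit 9: prefix='10' -> emit 'd', reset
Bit 10: prefix='0' (no match yet)
Bit 11: prefix='01' -> emit 'f', reset
Bit 12: prefix='1' (no match yet)
Bit 13: prefix='11' -> emit 'e', reset

Answer: feffdfe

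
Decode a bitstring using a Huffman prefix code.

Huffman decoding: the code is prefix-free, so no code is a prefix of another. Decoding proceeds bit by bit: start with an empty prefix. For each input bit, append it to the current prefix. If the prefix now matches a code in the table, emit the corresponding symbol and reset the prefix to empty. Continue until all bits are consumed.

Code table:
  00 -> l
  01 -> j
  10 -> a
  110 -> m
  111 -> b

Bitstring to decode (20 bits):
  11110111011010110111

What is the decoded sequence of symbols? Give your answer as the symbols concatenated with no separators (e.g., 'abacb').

Bit 0: prefix='1' (no match yet)
Bit 1: prefix='11' (no match yet)
Bit 2: prefix='111' -> emit 'b', reset
Bit 3: prefix='1' (no match yet)
Bit 4: prefix='10' -> emit 'a', reset
Bit 5: prefix='1' (no match yet)
Bit 6: prefix='11' (no match yet)
Bit 7: prefix='111' -> emit 'b', reset
Bit 8: prefix='0' (no match yet)
Bit 9: prefix='01' -> emit 'j', reset
Bit 10: prefix='1' (no match yet)
Bit 11: prefix='10' -> emit 'a', reset
Bit 12: prefix='1' (no match yet)
Bit 13: prefix='10' -> emit 'a', reset
Bit 14: prefix='1' (no match yet)
Bit 15: prefix='11' (no match yet)
Bit 16: prefix='110' -> emit 'm', reset
Bit 17: prefix='1' (no match yet)
Bit 18: prefix='11' (no match yet)
Bit 19: prefix='111' -> emit 'b', reset

Answer: babjaamb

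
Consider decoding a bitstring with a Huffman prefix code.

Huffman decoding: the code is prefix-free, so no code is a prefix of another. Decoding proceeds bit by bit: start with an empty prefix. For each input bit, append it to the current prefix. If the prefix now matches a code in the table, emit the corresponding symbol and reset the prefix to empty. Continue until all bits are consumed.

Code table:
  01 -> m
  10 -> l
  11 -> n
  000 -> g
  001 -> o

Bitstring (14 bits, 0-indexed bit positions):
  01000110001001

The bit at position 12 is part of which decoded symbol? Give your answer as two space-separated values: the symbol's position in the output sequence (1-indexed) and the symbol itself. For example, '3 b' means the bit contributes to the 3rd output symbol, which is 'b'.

Bit 0: prefix='0' (no match yet)
Bit 1: prefix='01' -> emit 'm', reset
Bit 2: prefix='0' (no match yet)
Bit 3: prefix='00' (no match yet)
Bit 4: prefix='000' -> emit 'g', reset
Bit 5: prefix='1' (no match yet)
Bit 6: prefix='11' -> emit 'n', reset
Bit 7: prefix='0' (no match yet)
Bit 8: prefix='00' (no match yet)
Bit 9: prefix='000' -> emit 'g', reset
Bit 10: prefix='1' (no match yet)
Bit 11: prefix='10' -> emit 'l', reset
Bit 12: prefix='0' (no match yet)
Bit 13: prefix='01' -> emit 'm', reset

Answer: 6 m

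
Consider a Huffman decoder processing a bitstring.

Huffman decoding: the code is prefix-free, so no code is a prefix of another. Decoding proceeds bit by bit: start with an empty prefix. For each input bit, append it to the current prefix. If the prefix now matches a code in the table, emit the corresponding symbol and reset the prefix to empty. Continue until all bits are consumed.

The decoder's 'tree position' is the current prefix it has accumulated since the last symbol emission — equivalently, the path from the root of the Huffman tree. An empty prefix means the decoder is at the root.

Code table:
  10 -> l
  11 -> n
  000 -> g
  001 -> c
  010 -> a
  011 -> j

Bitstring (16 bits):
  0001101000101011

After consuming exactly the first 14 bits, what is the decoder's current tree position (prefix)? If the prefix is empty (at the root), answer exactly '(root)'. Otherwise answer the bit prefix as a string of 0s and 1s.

Bit 0: prefix='0' (no match yet)
Bit 1: prefix='00' (no match yet)
Bit 2: prefix='000' -> emit 'g', reset
Bit 3: prefix='1' (no match yet)
Bit 4: prefix='11' -> emit 'n', reset
Bit 5: prefix='0' (no match yet)
Bit 6: prefix='01' (no match yet)
Bit 7: prefix='010' -> emit 'a', reset
Bit 8: prefix='0' (no match yet)
Bit 9: prefix='00' (no match yet)
Bit 10: prefix='001' -> emit 'c', reset
Bit 11: prefix='0' (no match yet)
Bit 12: prefix='01' (no match yet)
Bit 13: prefix='010' -> emit 'a', reset

Answer: (root)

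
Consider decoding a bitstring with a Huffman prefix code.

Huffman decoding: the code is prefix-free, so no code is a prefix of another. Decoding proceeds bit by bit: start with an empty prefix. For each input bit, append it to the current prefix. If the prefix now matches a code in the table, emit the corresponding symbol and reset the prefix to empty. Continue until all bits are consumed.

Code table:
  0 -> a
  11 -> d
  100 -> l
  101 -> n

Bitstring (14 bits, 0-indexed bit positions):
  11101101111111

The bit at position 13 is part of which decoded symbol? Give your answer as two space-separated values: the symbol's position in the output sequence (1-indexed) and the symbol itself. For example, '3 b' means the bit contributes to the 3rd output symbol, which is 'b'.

Bit 0: prefix='1' (no match yet)
Bit 1: prefix='11' -> emit 'd', reset
Bit 2: prefix='1' (no match yet)
Bit 3: prefix='10' (no match yet)
Bit 4: prefix='101' -> emit 'n', reset
Bit 5: prefix='1' (no match yet)
Bit 6: prefix='10' (no match yet)
Bit 7: prefix='101' -> emit 'n', reset
Bit 8: prefix='1' (no match yet)
Bit 9: prefix='11' -> emit 'd', reset
Bit 10: prefix='1' (no match yet)
Bit 11: prefix='11' -> emit 'd', reset
Bit 12: prefix='1' (no match yet)
Bit 13: prefix='11' -> emit 'd', reset

Answer: 6 d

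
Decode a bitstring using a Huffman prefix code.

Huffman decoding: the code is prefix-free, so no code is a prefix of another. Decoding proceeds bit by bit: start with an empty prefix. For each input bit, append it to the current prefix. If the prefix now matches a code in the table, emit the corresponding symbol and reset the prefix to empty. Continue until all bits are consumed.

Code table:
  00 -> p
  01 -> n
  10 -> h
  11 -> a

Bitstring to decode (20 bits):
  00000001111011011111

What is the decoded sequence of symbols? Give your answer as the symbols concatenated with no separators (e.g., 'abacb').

Bit 0: prefix='0' (no match yet)
Bit 1: prefix='00' -> emit 'p', reset
Bit 2: prefix='0' (no match yet)
Bit 3: prefix='00' -> emit 'p', reset
Bit 4: prefix='0' (no match yet)
Bit 5: prefix='00' -> emit 'p', reset
Bit 6: prefix='0' (no match yet)
Bit 7: prefix='01' -> emit 'n', reset
Bit 8: prefix='1' (no match yet)
Bit 9: prefix='11' -> emit 'a', reset
Bit 10: prefix='1' (no match yet)
Bit 11: prefix='10' -> emit 'h', reset
Bit 12: prefix='1' (no match yet)
Bit 13: prefix='11' -> emit 'a', reset
Bit 14: prefix='0' (no match yet)
Bit 15: prefix='01' -> emit 'n', reset
Bit 16: prefix='1' (no match yet)
Bit 17: prefix='11' -> emit 'a', reset
Bit 18: prefix='1' (no match yet)
Bit 19: prefix='11' -> emit 'a', reset

Answer: pppnahanaa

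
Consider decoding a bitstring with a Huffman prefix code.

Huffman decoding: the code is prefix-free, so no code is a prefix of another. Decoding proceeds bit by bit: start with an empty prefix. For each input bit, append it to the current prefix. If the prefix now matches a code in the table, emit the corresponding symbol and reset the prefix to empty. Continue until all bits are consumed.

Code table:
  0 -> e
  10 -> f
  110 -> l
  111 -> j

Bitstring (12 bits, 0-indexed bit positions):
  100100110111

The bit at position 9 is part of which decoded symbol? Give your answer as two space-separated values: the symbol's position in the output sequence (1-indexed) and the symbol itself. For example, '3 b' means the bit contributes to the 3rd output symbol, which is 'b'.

Answer: 6 j

Derivation:
Bit 0: prefix='1' (no match yet)
Bit 1: prefix='10' -> emit 'f', reset
Bit 2: prefix='0' -> emit 'e', reset
Bit 3: prefix='1' (no match yet)
Bit 4: prefix='10' -> emit 'f', reset
Bit 5: prefix='0' -> emit 'e', reset
Bit 6: prefix='1' (no match yet)
Bit 7: prefix='11' (no match yet)
Bit 8: prefix='110' -> emit 'l', reset
Bit 9: prefix='1' (no match yet)
Bit 10: prefix='11' (no match yet)
Bit 11: prefix='111' -> emit 'j', reset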